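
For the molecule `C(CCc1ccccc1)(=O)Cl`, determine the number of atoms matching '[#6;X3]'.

7

The query [#6;X3] means: any carbon (aromatic or not) with three total connections.
Check the 11 heavy atoms by environment: 2× C (X4) → no; 1× C (X3) → match; 1× O (X1) → no; 1× Cl (X1) → no; 6× c (aromatic, X3) → match.
Summing the matching environments: 1 + 6 = 7 matching atoms.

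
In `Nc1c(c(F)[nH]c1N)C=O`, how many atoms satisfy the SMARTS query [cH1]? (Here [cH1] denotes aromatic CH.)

0

The query [cH1] means: aromatic carbon bearing exactly one hydrogen.
Check the 10 heavy atoms by environment: 1× n (aromatic, H1) → no; 4× c (aromatic, H0) → no; 2× N (H2) → no; 1× C (H1) → no; 1× O (H0) → no; 1× F (H0) → no.
No environment satisfies the query, so 0 matching atoms.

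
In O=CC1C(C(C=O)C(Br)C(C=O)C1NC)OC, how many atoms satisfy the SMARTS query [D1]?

The query [D1] means: atom with exactly one heavy-atom neighbour (degree 1).
Check the 17 heavy atoms by environment: 6× C (D3) → no; 3× C (D2) → no; 3× O (D1) → match; 1× Br (D1) → match; 1× O (D2) → no; 2× C (D1) → match; 1× N (D2) → no.
Summing the matching environments: 3 + 1 + 2 = 6 matching atoms.

6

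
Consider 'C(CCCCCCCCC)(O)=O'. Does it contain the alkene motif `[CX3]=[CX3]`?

No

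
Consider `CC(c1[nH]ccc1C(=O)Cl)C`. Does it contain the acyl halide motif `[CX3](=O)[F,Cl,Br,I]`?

Yes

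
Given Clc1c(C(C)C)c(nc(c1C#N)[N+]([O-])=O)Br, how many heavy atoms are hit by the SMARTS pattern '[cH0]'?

The query [cH0] means: aromatic carbon with no attached hydrogen (substituted or ring-fusion).
Check the 16 heavy atoms by environment: 1× n (aromatic, H0) → no; 5× c (aromatic, H0) → match; 1× Cl (H0) → no; 1× C (H0) → no; 1× N (H0) → no; 1× Br (H0) → no; 1× C (H1) → no; 2× C (H3) → no; 1× N (charge +1, H0) → no; 1× O (charge -1, H0) → no; 1× O (H0) → no.
That gives 5 matching atoms.

5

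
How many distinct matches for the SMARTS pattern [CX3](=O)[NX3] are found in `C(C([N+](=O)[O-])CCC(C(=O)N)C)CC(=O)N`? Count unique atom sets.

[CX3](=O)[NX3] is the SMARTS for an amide: a carbonyl carbon bonded to a trivalent nitrogen.
The molecule carries 2 separate instances of a primary amide (-C(=O)NH2) meeting every constraint; each maps to a distinct set of atoms, giving 2 matches.

2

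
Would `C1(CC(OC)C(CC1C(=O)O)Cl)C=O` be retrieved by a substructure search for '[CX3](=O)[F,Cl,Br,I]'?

The pattern [CX3](=O)[F,Cl,Br,I] describes a carbonyl carbon bonded to a halogen — an acyl halide.
The closest candidate here is a carboxylic acid group (-C(=O)OH), but the carbonyl is bonded to -OH, not to a halogen. No other fragment satisfies the full query, so there is no match.

No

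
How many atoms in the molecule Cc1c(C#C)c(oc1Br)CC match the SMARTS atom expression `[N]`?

0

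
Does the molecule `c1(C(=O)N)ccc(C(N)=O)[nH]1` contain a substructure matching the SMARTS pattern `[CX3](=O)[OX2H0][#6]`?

No

The pattern [CX3](=O)[OX2H0][#6] describes a carbonyl carbon bonded to an oxygen that is itself bonded to carbon (no H on that O) — an ester.
The closest candidate here is a primary amide (-C(=O)NH2), but the carbonyl is bonded to N, not to an O-C linkage. No other fragment satisfies the full query, so there is no match.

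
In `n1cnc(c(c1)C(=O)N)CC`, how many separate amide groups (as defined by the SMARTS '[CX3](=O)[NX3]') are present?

[CX3](=O)[NX3] is the SMARTS for an amide: a carbonyl carbon bonded to a trivalent nitrogen.
Exactly one fragment in the molecule meets all constraints, giving 1 match.

1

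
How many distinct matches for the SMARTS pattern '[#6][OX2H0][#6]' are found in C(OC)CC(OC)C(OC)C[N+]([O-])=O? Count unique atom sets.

3

[#6][OX2H0][#6] is the SMARTS for an ether: an aliphatic oxygen bridging two carbons with no H on the oxygen.
The molecule carries 3 separate instances of a methoxy ether (-OCH3) meeting every constraint; each maps to a distinct set of atoms, giving 3 matches.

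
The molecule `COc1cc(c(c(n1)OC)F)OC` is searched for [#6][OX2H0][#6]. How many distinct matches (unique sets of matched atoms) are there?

3

[#6][OX2H0][#6] is the SMARTS for an ether: an aliphatic oxygen bridging two carbons with no H on the oxygen.
The molecule carries 3 separate instances of a methoxy ether (-OCH3) meeting every constraint; each maps to a distinct set of atoms, giving 3 matches.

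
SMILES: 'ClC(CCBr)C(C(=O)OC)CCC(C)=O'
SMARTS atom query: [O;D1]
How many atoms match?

2

The query [O;D1] means: aliphatic oxygen bonded to exactly one heavy atom.
Check the 15 heavy atoms by environment: 4× C (D2) → no; 4× C (D3) → no; 2× O (D1) → match; 2× C (D1) → no; 1× Cl (D1) → no; 1× Br (D1) → no; 1× O (D2) → no.
That gives 2 matching atoms.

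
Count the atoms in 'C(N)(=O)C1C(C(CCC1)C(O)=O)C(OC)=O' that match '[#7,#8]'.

6

Check the 16 heavy atoms by environment: 10× C → no; 5× O → match; 1× N → match.
Summing the matching environments: 5 + 1 = 6 matching atoms.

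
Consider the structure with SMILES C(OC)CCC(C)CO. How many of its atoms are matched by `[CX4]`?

7

Check the 9 heavy atoms by environment: 7× C (X4) → match; 2× O (X2) → no.
That gives 7 matching atoms.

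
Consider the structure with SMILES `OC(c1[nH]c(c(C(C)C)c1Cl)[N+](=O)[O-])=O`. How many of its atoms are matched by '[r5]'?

The query [r5] means: r5 matches atoms in a five-membered ring.
Check the 15 heavy atoms by environment: 1× n (aromatic, in 5-ring) → match; 4× c (aromatic, in 5-ring) → match; 4× C (acyclic) → no; 1× Cl (acyclic) → no; 1× N (charge +1, acyclic) → no; 1× O (charge -1, acyclic) → no; 3× O (acyclic) → no.
Summing the matching environments: 1 + 4 = 5 matching atoms.

5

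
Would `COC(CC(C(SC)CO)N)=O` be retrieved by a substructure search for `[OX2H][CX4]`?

The pattern [OX2H][CX4] describes a hydroxyl oxygen bound to an sp3 (X4) carbon — an aliphatic alcohol.
The molecule carries a hydroxyl group (-OH), whose atoms satisfy every constraint of the query, so the pattern matches.

Yes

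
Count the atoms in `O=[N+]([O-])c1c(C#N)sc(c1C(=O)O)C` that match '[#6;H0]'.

6

The query [#6;H0] means: any carbon with no attached hydrogen.
Check the 14 heavy atoms by environment: 1× s (aromatic, H0) → no; 4× c (aromatic, H0) → match; 1× C (H3) → no; 2× C (H0) → match; 1× N (H0) → no; 1× N (charge +1, H0) → no; 1× O (charge -1, H0) → no; 2× O (H0) → no; 1× O (H1) → no.
Summing the matching environments: 4 + 2 = 6 matching atoms.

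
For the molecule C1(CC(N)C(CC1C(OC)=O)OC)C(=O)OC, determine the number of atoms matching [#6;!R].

The query [#6;!R] means: carbon not in any ring.
Check the 17 heavy atoms by environment: 6× C (in 6-ring) → no; 5× C (acyclic) → match; 5× O (acyclic) → no; 1× N (acyclic) → no.
That gives 5 matching atoms.

5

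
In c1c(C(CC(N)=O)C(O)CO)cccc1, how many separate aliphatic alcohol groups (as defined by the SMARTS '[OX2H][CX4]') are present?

2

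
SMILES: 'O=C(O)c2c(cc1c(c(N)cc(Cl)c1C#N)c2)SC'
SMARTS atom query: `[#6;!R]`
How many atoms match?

The query [#6;!R] means: carbon not in any ring.
Check the 19 heavy atoms by environment: 10× c (aromatic, in 6-ring) → no; 1× S (acyclic) → no; 3× C (acyclic) → match; 2× N (acyclic) → no; 1× Cl (acyclic) → no; 2× O (acyclic) → no.
That gives 3 matching atoms.

3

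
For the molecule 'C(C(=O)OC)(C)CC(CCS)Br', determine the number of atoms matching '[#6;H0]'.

1

The query [#6;H0] means: any carbon with no attached hydrogen.
Check the 12 heavy atoms by environment: 3× C (H2) → no; 2× C (H1) → no; 2× C (H3) → no; 1× S (H1) → no; 1× C (H0) → match; 2× O (H0) → no; 1× Br (H0) → no.
That gives 1 matching atom.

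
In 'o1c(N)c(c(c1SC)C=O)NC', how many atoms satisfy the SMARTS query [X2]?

Check the 12 heavy atoms by environment: 1× o (aromatic, X2) → match; 4× c (aromatic, X3) → no; 1× C (X3) → no; 1× O (X1) → no; 2× N (X3) → no; 2× C (X4) → no; 1× S (X2) → match.
Summing the matching environments: 1 + 1 = 2 matching atoms.

2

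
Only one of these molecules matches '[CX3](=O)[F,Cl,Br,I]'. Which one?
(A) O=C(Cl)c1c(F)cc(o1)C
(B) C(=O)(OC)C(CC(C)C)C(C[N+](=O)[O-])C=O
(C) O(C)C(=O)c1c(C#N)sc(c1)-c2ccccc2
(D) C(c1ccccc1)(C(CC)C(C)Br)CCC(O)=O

A

[CX3](=O)[F,Cl,Br,I] describes a carbonyl carbon bonded to a halogen (an acyl halide).
(A) contains an acyl chloride (-C(=O)Cl), which satisfies every atom and bond constraint.
(B) has a methyl-ester group (-C(=O)OCH3) but the carbonyl is bonded to -O-C, not to a halogen.
(C) has a methyl-ester group (-C(=O)OCH3) but the carbonyl is bonded to -O-C, not to a halogen.
(D) has a carboxylic acid group (-C(=O)OH) but the carbonyl is bonded to -OH, not to a halogen.
So the answer is (A).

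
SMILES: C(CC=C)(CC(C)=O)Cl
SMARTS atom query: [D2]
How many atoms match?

3

The query [D2] means: atom with exactly two heavy-atom neighbours.
Check the 9 heavy atoms by environment: 3× C (D2) → match; 2× C (D3) → no; 2× C (D1) → no; 1× Cl (D1) → no; 1× O (D1) → no.
That gives 3 matching atoms.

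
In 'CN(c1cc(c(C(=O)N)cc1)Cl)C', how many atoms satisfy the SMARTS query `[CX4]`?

The query [CX4] means: C with X4: aliphatic carbon with exactly 4 total connections (bonds + H).
Check the 13 heavy atoms by environment: 6× c (aromatic, X3) → no; 2× N (X3) → no; 2× C (X4) → match; 1× Cl (X1) → no; 1× C (X3) → no; 1× O (X1) → no.
That gives 2 matching atoms.

2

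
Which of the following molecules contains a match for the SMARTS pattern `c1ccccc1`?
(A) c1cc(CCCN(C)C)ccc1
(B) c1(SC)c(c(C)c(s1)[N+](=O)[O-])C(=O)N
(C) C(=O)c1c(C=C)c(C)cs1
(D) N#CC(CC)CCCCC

A

c1ccccc1 describes six aromatic carbons in a ring (a benzene ring).
(A) contains a phenyl ring, which satisfies every atom and bond constraint.
(B) has a methyl group (-CH3) but no six-membered all-carbon aromatic ring is present.
(C) has a methyl group (-CH3) but no six-membered all-carbon aromatic ring is present.
(D) has a methyl group (-CH3) but no six-membered all-carbon aromatic ring is present.
So the answer is (A).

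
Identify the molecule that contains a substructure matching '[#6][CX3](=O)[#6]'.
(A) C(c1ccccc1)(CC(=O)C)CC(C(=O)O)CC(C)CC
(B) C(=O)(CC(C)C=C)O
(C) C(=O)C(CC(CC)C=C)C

[#6][CX3](=O)[#6] describes a carbonyl carbon (no H) flanked by two carbons (a ketone).
(A) contains an acetyl/ketone group (-C(=O)CH3), which satisfies every atom and bond constraint.
(B) has a carboxylic acid group (-C(=O)OH) but one neighbour of the carbonyl carbon is O, not C.
(C) has an aldehyde (-CHO) but the carbonyl carbon has H1, so it is not flanked by two carbons.
So the answer is (A).

A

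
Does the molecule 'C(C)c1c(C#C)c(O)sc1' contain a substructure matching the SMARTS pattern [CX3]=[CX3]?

No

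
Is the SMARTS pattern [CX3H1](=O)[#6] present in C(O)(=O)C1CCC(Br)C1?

The pattern [CX3H1](=O)[#6] describes an sp2 carbon with one H, double-bonded to O and single-bonded to carbon — an aldehyde.
The closest candidate here is a carboxylic acid group (-C(=O)OH), but the carbonyl carbon has H0 and is bonded to O, not H1. No other fragment satisfies the full query, so there is no match.

No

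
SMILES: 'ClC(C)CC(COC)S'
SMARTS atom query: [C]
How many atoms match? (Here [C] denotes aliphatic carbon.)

The query [C] means: uppercase C matches aliphatic (non-aromatic) carbon only.
Check the 9 heavy atoms by environment: 6× C → match; 1× O → no; 1× S → no; 1× Cl → no.
That gives 6 matching atoms.

6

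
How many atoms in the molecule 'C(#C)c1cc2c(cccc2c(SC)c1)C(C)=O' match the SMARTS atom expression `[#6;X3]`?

11

The query [#6;X3] means: any carbon (aromatic or not) with three total connections.
Check the 17 heavy atoms by environment: 10× c (aromatic, X3) → match; 2× C (X2) → no; 1× S (X2) → no; 2× C (X4) → no; 1× C (X3) → match; 1× O (X1) → no.
Summing the matching environments: 10 + 1 = 11 matching atoms.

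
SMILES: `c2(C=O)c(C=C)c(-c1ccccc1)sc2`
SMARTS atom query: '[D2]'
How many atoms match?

9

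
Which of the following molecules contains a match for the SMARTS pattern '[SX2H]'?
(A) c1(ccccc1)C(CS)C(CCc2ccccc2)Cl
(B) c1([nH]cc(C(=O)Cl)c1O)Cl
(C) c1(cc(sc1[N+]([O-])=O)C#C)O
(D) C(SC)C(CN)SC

[SX2H] describes an aliphatic sulfur with two connections, one being H (a thiol).
(A) contains a thiol (-SH), which satisfies every atom and bond constraint.
(B) has a hydroxyl group (-OH) but it is an -OH, not an -SH.
(C) has a hydroxyl group (-OH) but it is an -OH, not an -SH.
(D) has a methylthio ether (-SCH3) but the sulfur has H0 (bonded to two carbons), not H1.
So the answer is (A).

A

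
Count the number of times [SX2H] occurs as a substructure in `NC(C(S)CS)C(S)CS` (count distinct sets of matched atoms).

4

[SX2H] is the SMARTS for a thiol: an aliphatic sulfur with two connections, one being H.
The molecule carries 4 separate instances of a thiol (-SH) meeting every constraint; each maps to a distinct set of atoms, giving 4 matches.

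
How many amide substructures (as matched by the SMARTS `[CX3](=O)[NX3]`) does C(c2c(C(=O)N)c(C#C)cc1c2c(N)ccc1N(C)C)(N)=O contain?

[CX3](=O)[NX3] is the SMARTS for an amide: a carbonyl carbon bonded to a trivalent nitrogen.
The molecule carries 2 separate instances of a primary amide (-C(=O)NH2) meeting every constraint; each maps to a distinct set of atoms, giving 2 matches.

2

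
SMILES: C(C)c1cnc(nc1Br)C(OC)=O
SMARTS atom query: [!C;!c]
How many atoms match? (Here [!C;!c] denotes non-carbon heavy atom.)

5

The query [!C;!c] means: neither aliphatic nor aromatic carbon — same as [!#6].
Check the 13 heavy atoms by environment: 2× n (aromatic) → match; 4× c (aromatic) → no; 4× C → no; 2× O → match; 1× Br → match.
Summing the matching environments: 2 + 2 + 1 = 5 matching atoms.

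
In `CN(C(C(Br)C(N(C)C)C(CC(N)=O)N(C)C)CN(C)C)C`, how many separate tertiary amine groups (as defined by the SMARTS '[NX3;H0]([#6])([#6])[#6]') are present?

4

[NX3;H0]([#6])([#6])[#6] is the SMARTS for a tertiary amine: a trivalent nitrogen with no H, bonded to three carbons.
The molecule carries 4 separate instances of a dimethylamino group (-N(CH3)2) meeting every constraint; each maps to a distinct set of atoms, giving 4 matches.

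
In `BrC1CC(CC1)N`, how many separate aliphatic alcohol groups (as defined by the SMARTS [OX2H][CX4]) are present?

0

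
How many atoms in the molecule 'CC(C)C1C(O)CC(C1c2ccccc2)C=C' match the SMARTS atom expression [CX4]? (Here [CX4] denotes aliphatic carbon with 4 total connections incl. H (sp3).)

8

The query [CX4] means: C with X4: aliphatic carbon with exactly 4 total connections (bonds + H).
Check the 17 heavy atoms by environment: 8× C (X4) → match; 2× C (X3) → no; 6× c (aromatic, X3) → no; 1× O (X2) → no.
That gives 8 matching atoms.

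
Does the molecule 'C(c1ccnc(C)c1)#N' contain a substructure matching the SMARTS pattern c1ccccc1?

No

The pattern c1ccccc1 describes six aromatic carbons in a ring — a benzene ring.
The closest candidate here is a methyl group (-CH3), but no six-membered all-carbon aromatic ring is present. No other fragment satisfies the full query, so there is no match.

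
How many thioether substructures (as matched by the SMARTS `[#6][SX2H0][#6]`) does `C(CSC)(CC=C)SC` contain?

2

[#6][SX2H0][#6] is the SMARTS for a thioether: an aliphatic sulfur bridging two carbons with no H on the sulfur.
The molecule carries 2 separate instances of a methylthio ether (-SCH3) meeting every constraint; each maps to a distinct set of atoms, giving 2 matches.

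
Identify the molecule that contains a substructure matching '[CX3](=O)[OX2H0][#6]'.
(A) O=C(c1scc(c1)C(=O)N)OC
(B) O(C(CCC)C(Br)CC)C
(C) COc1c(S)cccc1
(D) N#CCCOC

[CX3](=O)[OX2H0][#6] describes a carbonyl carbon bonded to an oxygen that is itself bonded to carbon (no H on that O) (an ester).
(A) contains a methyl-ester group (-C(=O)OCH3), which satisfies every atom and bond constraint.
(B) has a methoxy ether (-OCH3) but the ether oxygen is not adjacent to a C=O carbon.
(C) has a methoxy ether (-OCH3) but the ether oxygen is not adjacent to a C=O carbon.
(D) has a methoxy ether (-OCH3) but the ether oxygen is not adjacent to a C=O carbon.
So the answer is (A).

A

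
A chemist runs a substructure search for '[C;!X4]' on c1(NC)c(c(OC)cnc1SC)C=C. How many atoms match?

2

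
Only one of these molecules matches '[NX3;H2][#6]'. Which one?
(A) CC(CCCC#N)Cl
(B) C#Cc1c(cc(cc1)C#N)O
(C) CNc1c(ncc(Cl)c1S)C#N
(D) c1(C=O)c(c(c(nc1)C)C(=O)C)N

[NX3;H2][#6] describes a trivalent nitrogen with two H attached to carbon (a primary amine).
(A) has a nitrile (-C#N) but the nitrogen is NX1 (triple-bonded), not NX3 with two H.
(B) has a nitrile (-C#N) but the nitrogen is NX1 (triple-bonded), not NX3 with two H.
(C) has an N-methylamino group (-NHCH3) but the nitrogen bears two carbons and only one H (H1), not H2.
(D) contains a primary amino group (-NH2), which satisfies every atom and bond constraint.
So the answer is (D).

D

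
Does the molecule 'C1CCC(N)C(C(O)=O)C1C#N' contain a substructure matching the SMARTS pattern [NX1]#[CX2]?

Yes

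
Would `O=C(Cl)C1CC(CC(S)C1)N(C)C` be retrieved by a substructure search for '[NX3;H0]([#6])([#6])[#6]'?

Yes

The pattern [NX3;H0]([#6])([#6])[#6] describes a trivalent nitrogen with no H, bonded to three carbons — a tertiary amine.
The molecule carries a dimethylamino group (-N(CH3)2), whose atoms satisfy every constraint of the query, so the pattern matches.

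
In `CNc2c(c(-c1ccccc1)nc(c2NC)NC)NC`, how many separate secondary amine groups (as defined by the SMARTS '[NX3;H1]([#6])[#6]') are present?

4

[NX3;H1]([#6])[#6] is the SMARTS for a secondary amine: a trivalent nitrogen with one H, bonded to two carbons.
The molecule carries 4 separate instances of an N-methylamino group (-NHCH3) meeting every constraint; each maps to a distinct set of atoms, giving 4 matches.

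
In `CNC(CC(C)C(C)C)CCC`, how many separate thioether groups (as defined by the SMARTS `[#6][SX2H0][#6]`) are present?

0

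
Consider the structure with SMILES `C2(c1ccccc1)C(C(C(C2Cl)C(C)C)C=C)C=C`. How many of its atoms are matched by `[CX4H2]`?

0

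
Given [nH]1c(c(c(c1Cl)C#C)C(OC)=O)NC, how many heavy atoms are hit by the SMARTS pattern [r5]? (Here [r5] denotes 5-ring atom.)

5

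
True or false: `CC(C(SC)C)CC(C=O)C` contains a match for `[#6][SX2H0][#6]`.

True

The pattern [#6][SX2H0][#6] describes an aliphatic sulfur bridging two carbons with no H on the sulfur — a thioether.
The molecule carries a methylthio ether (-SCH3), whose atoms satisfy every constraint of the query, so the pattern matches.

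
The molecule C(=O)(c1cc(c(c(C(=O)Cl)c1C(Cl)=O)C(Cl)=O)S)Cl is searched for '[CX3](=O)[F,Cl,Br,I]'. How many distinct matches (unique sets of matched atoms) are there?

4

[CX3](=O)[F,Cl,Br,I] is the SMARTS for an acyl halide: a carbonyl carbon bonded to a halogen.
The molecule carries 4 separate instances of an acyl chloride (-C(=O)Cl) meeting every constraint; each maps to a distinct set of atoms, giving 4 matches.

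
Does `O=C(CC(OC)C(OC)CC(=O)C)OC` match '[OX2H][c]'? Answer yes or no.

No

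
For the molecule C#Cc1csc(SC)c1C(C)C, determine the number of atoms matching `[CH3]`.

3

The query [CH3] means: aliphatic carbon with exactly three hydrogens.
Check the 12 heavy atoms by environment: 1× s (aromatic, H0) → no; 3× c (aromatic, H0) → no; 1× c (aromatic, H1) → no; 2× C (H1) → no; 3× C (H3) → match; 1× C (H0) → no; 1× S (H0) → no.
That gives 3 matching atoms.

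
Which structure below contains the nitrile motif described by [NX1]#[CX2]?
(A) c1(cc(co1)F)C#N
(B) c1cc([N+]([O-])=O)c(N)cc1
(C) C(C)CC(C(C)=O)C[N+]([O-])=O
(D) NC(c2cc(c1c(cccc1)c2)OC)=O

[NX1]#[CX2] describes a nitrogen triple-bonded to a two-connected carbon (a nitrile).
(A) contains a nitrile (-C#N), which satisfies every atom and bond constraint.
(B) has a primary amino group (-NH2) but the nitrogen is NX3 (three connections), not NX1 triple-bonded.
(C) has a nitro group (-[N+](=O)[O-]) but there is no C#N triple bond.
(D) has a primary amide (-C(=O)NH2) but the nitrogen is NX3, not NX1.
So the answer is (A).

A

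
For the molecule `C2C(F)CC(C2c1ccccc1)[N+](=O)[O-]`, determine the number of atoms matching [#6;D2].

7

Check the 15 heavy atoms by environment: 3× C (D3) → no; 2× C (D2) → match; 1× F (D1) → no; 1× c (aromatic, D3) → no; 5× c (aromatic, D2) → match; 1× N (charge +1, D3) → no; 1× O (charge -1, D1) → no; 1× O (D1) → no.
Summing the matching environments: 2 + 5 = 7 matching atoms.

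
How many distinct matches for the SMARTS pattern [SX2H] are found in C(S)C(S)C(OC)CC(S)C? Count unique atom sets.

3

[SX2H] is the SMARTS for a thiol: an aliphatic sulfur with two connections, one being H.
The molecule carries 3 separate instances of a thiol (-SH) meeting every constraint; each maps to a distinct set of atoms, giving 3 matches.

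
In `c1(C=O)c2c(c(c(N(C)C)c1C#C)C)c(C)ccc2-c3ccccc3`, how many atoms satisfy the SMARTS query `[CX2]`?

The query [CX2] means: C with X2: aliphatic carbon with exactly 2 total connections.
Check the 25 heavy atoms by environment: 16× c (aromatic, X3) → no; 2× C (X2) → match; 4× C (X4) → no; 1× C (X3) → no; 1× O (X1) → no; 1× N (X3) → no.
That gives 2 matching atoms.

2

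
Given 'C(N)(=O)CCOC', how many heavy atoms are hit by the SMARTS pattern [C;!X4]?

The query [C;!X4] means: aliphatic carbon that does not have four total connections.
Check the 7 heavy atoms by environment: 3× C (X4) → no; 1× C (X3) → match; 1× O (X1) → no; 1× N (X3) → no; 1× O (X2) → no.
That gives 1 matching atom.

1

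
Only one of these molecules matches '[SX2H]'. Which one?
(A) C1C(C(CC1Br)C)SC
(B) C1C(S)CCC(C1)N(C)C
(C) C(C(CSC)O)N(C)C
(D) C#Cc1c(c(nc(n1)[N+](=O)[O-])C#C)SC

B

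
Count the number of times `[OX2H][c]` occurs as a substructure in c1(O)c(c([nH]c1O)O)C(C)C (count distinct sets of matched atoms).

[OX2H][c] is the SMARTS for a phenol: a hydroxyl oxygen attached to an aromatic carbon.
The molecule carries 3 separate instances of a hydroxyl group (-OH) meeting every constraint; each maps to a distinct set of atoms, giving 3 matches.

3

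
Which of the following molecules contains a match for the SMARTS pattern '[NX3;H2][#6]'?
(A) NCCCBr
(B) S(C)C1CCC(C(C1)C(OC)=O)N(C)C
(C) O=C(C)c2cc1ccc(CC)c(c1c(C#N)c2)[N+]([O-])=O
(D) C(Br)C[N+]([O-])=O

[NX3;H2][#6] describes a trivalent nitrogen with two H attached to carbon (a primary amine).
(A) contains a primary amino group (-NH2), which satisfies every atom and bond constraint.
(B) has a dimethylamino group (-N(CH3)2) but the nitrogen has H0, not H2.
(C) has a nitrile (-C#N) but the nitrogen is NX1 (triple-bonded), not NX3 with two H.
(D) has a nitro group (-[N+](=O)[O-]) but the nitrogen is [N+] with no H, not NX3H2.
So the answer is (A).

A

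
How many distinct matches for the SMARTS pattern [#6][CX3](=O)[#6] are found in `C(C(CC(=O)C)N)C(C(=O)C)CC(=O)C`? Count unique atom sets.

3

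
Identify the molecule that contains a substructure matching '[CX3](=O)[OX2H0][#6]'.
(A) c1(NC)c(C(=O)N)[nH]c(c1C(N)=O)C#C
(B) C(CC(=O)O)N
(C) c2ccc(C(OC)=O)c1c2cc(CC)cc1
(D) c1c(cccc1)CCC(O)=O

[CX3](=O)[OX2H0][#6] describes a carbonyl carbon bonded to an oxygen that is itself bonded to carbon (no H on that O) (an ester).
(A) has a primary amide (-C(=O)NH2) but the carbonyl is bonded to N, not to an O-C linkage.
(B) has a carboxylic acid group (-C(=O)OH) but the singly-bonded O carries H (OX2H1, not H0).
(C) contains a methyl-ester group (-C(=O)OCH3), which satisfies every atom and bond constraint.
(D) has a carboxylic acid group (-C(=O)OH) but the singly-bonded O carries H (OX2H1, not H0).
So the answer is (C).

C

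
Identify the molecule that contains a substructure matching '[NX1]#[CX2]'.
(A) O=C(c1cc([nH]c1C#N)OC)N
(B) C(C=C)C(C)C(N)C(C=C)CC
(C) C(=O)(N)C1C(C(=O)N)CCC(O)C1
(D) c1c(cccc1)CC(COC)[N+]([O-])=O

A

[NX1]#[CX2] describes a nitrogen triple-bonded to a two-connected carbon (a nitrile).
(A) contains a nitrile (-C#N), which satisfies every atom and bond constraint.
(B) has a primary amino group (-NH2) but the nitrogen is NX3 (three connections), not NX1 triple-bonded.
(C) has a primary amide (-C(=O)NH2) but the nitrogen is NX3, not NX1.
(D) has a nitro group (-[N+](=O)[O-]) but there is no C#N triple bond.
So the answer is (A).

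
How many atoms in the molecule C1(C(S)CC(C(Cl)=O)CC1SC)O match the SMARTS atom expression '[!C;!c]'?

Check the 13 heavy atoms by environment: 8× C → no; 2× O → match; 1× Cl → match; 2× S → match.
Summing the matching environments: 2 + 1 + 2 = 5 matching atoms.

5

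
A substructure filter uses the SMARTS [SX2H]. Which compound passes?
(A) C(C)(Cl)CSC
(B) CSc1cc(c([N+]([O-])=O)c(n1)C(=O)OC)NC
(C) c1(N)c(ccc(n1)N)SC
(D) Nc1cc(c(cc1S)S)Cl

D

[SX2H] describes an aliphatic sulfur with two connections, one being H (a thiol).
(A) has a methylthio ether (-SCH3) but the sulfur has H0 (bonded to two carbons), not H1.
(B) has a methylthio ether (-SCH3) but the sulfur has H0 (bonded to two carbons), not H1.
(C) has a methylthio ether (-SCH3) but the sulfur has H0 (bonded to two carbons), not H1.
(D) contains a thiol (-SH), which satisfies every atom and bond constraint.
So the answer is (D).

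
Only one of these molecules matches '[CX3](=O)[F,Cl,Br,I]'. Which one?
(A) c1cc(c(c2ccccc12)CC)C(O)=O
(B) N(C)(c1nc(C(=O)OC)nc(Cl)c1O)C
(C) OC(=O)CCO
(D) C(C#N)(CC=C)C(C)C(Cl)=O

D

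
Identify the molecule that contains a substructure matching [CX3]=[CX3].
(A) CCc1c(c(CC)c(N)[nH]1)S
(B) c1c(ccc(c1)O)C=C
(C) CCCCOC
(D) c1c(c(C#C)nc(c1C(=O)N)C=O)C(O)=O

B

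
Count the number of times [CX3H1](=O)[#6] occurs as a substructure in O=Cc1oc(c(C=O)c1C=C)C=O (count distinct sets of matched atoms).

3

[CX3H1](=O)[#6] is the SMARTS for an aldehyde: an sp2 carbon with one H, double-bonded to O and single-bonded to carbon.
The molecule carries 3 separate instances of an aldehyde (-CHO) meeting every constraint; each maps to a distinct set of atoms, giving 3 matches.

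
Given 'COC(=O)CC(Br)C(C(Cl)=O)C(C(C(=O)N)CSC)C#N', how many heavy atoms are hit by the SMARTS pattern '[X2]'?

3

The query [X2] means: any atom with exactly two total connections (bonds + H).
Check the 21 heavy atoms by environment: 8× C (X4) → no; 1× S (X2) → match; 3× C (X3) → no; 3× O (X1) → no; 1× N (X3) → no; 1× O (X2) → match; 1× C (X2) → match; 1× N (X1) → no; 1× Br (X1) → no; 1× Cl (X1) → no.
Summing the matching environments: 1 + 1 + 1 = 3 matching atoms.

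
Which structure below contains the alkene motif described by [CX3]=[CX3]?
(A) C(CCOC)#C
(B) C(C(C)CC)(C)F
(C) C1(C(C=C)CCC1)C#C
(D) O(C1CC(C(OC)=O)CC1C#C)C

[CX3]=[CX3] describes a non-aromatic C=C double bond between two sp2 carbons (an alkene).
(A) has an ethynyl group (-C#CH) but the C-C bond is a triple bond, not a double bond.
(B) has an ethyl group (-CH2CH3) but its C-C bond is a single bond between CX4 carbons, not CX3=CX3.
(C) contains a vinyl group (-CH=CH2), which satisfies every atom and bond constraint.
(D) has an ethynyl group (-C#CH) but the C-C bond is a triple bond, not a double bond.
So the answer is (C).

C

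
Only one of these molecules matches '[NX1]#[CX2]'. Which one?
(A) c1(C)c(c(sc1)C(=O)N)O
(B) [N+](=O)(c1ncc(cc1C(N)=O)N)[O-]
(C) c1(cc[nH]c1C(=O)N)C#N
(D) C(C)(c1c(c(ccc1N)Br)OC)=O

C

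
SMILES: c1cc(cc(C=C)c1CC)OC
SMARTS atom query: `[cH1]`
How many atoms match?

3

The query [cH1] means: aromatic carbon bearing exactly one hydrogen.
Check the 12 heavy atoms by environment: 3× c (aromatic, H0) → no; 3× c (aromatic, H1) → match; 1× O (H0) → no; 2× C (H3) → no; 2× C (H2) → no; 1× C (H1) → no.
That gives 3 matching atoms.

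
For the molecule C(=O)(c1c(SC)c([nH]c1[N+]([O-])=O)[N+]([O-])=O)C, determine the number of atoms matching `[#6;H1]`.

Check the 16 heavy atoms by environment: 1× n (aromatic, H1) → no; 4× c (aromatic, H0) → no; 2× N (charge +1, H0) → no; 2× O (charge -1, H0) → no; 3× O (H0) → no; 1× C (H0) → no; 2× C (H3) → no; 1× S (H0) → no.
No environment satisfies the query, so 0 matching atoms.

0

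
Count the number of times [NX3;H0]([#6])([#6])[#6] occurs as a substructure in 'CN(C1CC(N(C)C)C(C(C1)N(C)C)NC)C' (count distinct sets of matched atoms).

3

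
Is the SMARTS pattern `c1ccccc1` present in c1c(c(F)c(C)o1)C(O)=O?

No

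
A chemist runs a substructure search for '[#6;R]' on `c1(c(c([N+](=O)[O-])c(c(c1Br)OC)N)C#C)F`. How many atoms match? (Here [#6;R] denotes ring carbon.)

6

The query [#6;R] means: carbon that is part of a ring.
Check the 16 heavy atoms by environment: 6× c (aromatic, in 6-ring) → match; 1× F (acyclic) → no; 1× N (acyclic) → no; 1× N (charge +1, acyclic) → no; 1× O (charge -1, acyclic) → no; 2× O (acyclic) → no; 3× C (acyclic) → no; 1× Br (acyclic) → no.
That gives 6 matching atoms.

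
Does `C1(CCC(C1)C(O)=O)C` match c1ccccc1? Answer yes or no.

The pattern c1ccccc1 describes six aromatic carbons in a ring — a benzene ring.
The closest candidate here is a methyl group (-CH3), but no six-membered all-carbon aromatic ring is present. No other fragment satisfies the full query, so there is no match.

No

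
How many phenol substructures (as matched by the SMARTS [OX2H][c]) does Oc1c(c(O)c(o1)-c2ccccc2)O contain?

3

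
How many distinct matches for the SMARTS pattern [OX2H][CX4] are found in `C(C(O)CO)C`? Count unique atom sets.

2

[OX2H][CX4] is the SMARTS for an aliphatic alcohol: a hydroxyl oxygen bound to an sp3 (X4) carbon.
The molecule carries 2 separate instances of a hydroxyl group (-OH) meeting every constraint; each maps to a distinct set of atoms, giving 2 matches.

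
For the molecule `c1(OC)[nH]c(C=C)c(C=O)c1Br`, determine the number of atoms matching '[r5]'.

5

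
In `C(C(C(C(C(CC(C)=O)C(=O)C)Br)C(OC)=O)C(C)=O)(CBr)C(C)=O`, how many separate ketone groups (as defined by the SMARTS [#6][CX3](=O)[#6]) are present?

[#6][CX3](=O)[#6] is the SMARTS for a ketone: a carbonyl carbon (no H) flanked by two carbons.
The molecule carries 4 separate instances of an acetyl/ketone group (-C(=O)CH3) meeting every constraint; each maps to a distinct set of atoms, giving 4 matches.

4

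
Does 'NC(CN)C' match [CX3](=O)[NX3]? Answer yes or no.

The pattern [CX3](=O)[NX3] describes a carbonyl carbon bonded to a trivalent nitrogen — an amide.
The closest candidate here is a primary amino group (-NH2), but the -NH2 is not attached to a carbonyl carbon. No other fragment satisfies the full query, so there is no match.

No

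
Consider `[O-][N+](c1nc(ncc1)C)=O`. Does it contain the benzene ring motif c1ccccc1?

No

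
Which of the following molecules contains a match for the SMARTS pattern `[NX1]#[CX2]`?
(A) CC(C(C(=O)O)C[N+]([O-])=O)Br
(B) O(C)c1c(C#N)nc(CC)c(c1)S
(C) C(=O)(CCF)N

[NX1]#[CX2] describes a nitrogen triple-bonded to a two-connected carbon (a nitrile).
(A) has a nitro group (-[N+](=O)[O-]) but there is no C#N triple bond.
(B) contains a nitrile (-C#N), which satisfies every atom and bond constraint.
(C) has a primary amide (-C(=O)NH2) but the nitrogen is NX3, not NX1.
So the answer is (B).

B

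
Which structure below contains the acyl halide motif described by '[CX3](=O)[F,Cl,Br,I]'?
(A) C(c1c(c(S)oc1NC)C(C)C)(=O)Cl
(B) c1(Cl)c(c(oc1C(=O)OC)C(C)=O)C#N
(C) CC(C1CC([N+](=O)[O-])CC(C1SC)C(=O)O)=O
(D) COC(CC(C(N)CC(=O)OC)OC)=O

A

[CX3](=O)[F,Cl,Br,I] describes a carbonyl carbon bonded to a halogen (an acyl halide).
(A) contains an acyl chloride (-C(=O)Cl), which satisfies every atom and bond constraint.
(B) has a methyl-ester group (-C(=O)OCH3) but the carbonyl is bonded to -O-C, not to a halogen.
(C) has a carboxylic acid group (-C(=O)OH) but the carbonyl is bonded to -OH, not to a halogen.
(D) has a methyl-ester group (-C(=O)OCH3) but the carbonyl is bonded to -O-C, not to a halogen.
So the answer is (A).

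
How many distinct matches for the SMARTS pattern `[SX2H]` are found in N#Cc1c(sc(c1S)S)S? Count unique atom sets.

[SX2H] is the SMARTS for a thiol: an aliphatic sulfur with two connections, one being H.
The molecule carries 3 separate instances of a thiol (-SH) meeting every constraint; each maps to a distinct set of atoms, giving 3 matches.

3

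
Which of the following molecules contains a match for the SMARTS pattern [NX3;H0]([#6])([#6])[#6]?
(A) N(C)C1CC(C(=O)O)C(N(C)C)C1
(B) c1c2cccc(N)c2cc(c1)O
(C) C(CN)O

A

[NX3;H0]([#6])([#6])[#6] describes a trivalent nitrogen with no H, bonded to three carbons (a tertiary amine).
(A) contains a dimethylamino group (-N(CH3)2), which satisfies every atom and bond constraint.
(B) has a primary amino group (-NH2) but the nitrogen has H2, not H0 with three carbons.
(C) has a primary amino group (-NH2) but the nitrogen has H2, not H0 with three carbons.
So the answer is (A).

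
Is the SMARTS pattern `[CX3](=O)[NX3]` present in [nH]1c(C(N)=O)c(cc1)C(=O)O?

Yes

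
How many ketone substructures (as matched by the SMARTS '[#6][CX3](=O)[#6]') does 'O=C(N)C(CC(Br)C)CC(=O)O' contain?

0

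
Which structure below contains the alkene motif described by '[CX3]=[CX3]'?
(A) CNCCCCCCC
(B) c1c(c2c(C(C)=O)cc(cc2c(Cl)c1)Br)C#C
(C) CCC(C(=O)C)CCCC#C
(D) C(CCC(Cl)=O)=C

[CX3]=[CX3] describes a non-aromatic C=C double bond between two sp2 carbons (an alkene).
(A) has an ethyl group (-CH2CH3) but its C-C bond is a single bond between CX4 carbons, not CX3=CX3.
(B) has an ethynyl group (-C#CH) but the C-C bond is a triple bond, not a double bond.
(C) has an ethynyl group (-C#CH) but the C-C bond is a triple bond, not a double bond.
(D) contains a vinyl group (-CH=CH2), which satisfies every atom and bond constraint.
So the answer is (D).

D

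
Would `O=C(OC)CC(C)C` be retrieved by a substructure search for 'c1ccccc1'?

The pattern c1ccccc1 describes six aromatic carbons in a ring — a benzene ring.
The closest candidate here is a methyl group (-CH3), but no six-membered all-carbon aromatic ring is present. No other fragment satisfies the full query, so there is no match.

No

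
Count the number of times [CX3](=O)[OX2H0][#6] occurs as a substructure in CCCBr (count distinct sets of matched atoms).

[CX3](=O)[OX2H0][#6] is the SMARTS for an ester: a carbonyl carbon bonded to an oxygen that is itself bonded to carbon (no H on that O).
No fragment in the molecule satisfies every constraint, giving 0 matches.

0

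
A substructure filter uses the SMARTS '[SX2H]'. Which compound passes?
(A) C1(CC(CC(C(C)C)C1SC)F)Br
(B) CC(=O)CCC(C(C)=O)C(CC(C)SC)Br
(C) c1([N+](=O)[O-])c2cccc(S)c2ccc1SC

C

[SX2H] describes an aliphatic sulfur with two connections, one being H (a thiol).
(A) has a methylthio ether (-SCH3) but the sulfur has H0 (bonded to two carbons), not H1.
(B) has a methylthio ether (-SCH3) but the sulfur has H0 (bonded to two carbons), not H1.
(C) contains a thiol (-SH), which satisfies every atom and bond constraint.
So the answer is (C).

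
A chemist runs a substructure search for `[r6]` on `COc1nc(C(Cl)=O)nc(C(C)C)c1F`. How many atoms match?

6

Check the 15 heavy atoms by environment: 2× n (aromatic, in 6-ring) → match; 4× c (aromatic, in 6-ring) → match; 5× C (acyclic) → no; 2× O (acyclic) → no; 1× Cl (acyclic) → no; 1× F (acyclic) → no.
Summing the matching environments: 2 + 4 = 6 matching atoms.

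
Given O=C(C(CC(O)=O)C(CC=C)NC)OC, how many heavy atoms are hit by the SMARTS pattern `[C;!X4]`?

The query [C;!X4] means: aliphatic carbon that does not have four total connections.
Check the 15 heavy atoms by environment: 6× C (X4) → no; 4× C (X3) → match; 2× O (X1) → no; 2× O (X2) → no; 1× N (X3) → no.
That gives 4 matching atoms.

4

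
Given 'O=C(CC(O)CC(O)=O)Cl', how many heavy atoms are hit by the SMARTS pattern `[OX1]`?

The query [OX1] means: aliphatic oxygen with one total connection — typically a carbonyl =O or an oxide.
Check the 10 heavy atoms by environment: 3× C (X4) → no; 2× C (X3) → no; 2× O (X1) → match; 1× Cl (X1) → no; 2× O (X2) → no.
That gives 2 matching atoms.

2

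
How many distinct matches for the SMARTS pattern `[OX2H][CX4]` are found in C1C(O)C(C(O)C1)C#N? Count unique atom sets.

2

[OX2H][CX4] is the SMARTS for an aliphatic alcohol: a hydroxyl oxygen bound to an sp3 (X4) carbon.
The molecule carries 2 separate instances of a hydroxyl group (-OH) meeting every constraint; each maps to a distinct set of atoms, giving 2 matches.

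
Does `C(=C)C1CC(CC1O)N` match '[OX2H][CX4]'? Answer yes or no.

Yes

The pattern [OX2H][CX4] describes a hydroxyl oxygen bound to an sp3 (X4) carbon — an aliphatic alcohol.
The molecule carries a hydroxyl group (-OH), whose atoms satisfy every constraint of the query, so the pattern matches.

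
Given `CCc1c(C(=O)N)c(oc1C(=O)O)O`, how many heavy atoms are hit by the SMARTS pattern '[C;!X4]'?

The query [C;!X4] means: aliphatic carbon that does not have four total connections.
Check the 14 heavy atoms by environment: 1× o (aromatic, X2) → no; 4× c (aromatic, X3) → no; 2× C (X4) → no; 2× C (X3) → match; 2× O (X1) → no; 1× N (X3) → no; 2× O (X2) → no.
That gives 2 matching atoms.

2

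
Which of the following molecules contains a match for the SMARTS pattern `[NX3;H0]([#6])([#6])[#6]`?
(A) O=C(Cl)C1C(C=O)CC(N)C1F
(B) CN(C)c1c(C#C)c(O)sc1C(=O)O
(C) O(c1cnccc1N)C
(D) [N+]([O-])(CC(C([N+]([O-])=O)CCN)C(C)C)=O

[NX3;H0]([#6])([#6])[#6] describes a trivalent nitrogen with no H, bonded to three carbons (a tertiary amine).
(A) has a primary amino group (-NH2) but the nitrogen has H2, not H0 with three carbons.
(B) contains a dimethylamino group (-N(CH3)2), which satisfies every atom and bond constraint.
(C) has a primary amino group (-NH2) but the nitrogen has H2, not H0 with three carbons.
(D) has a primary amino group (-NH2) but the nitrogen has H2, not H0 with three carbons.
So the answer is (B).

B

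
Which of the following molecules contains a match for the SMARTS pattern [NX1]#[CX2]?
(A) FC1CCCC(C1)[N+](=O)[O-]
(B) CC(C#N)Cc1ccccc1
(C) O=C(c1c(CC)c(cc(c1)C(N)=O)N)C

[NX1]#[CX2] describes a nitrogen triple-bonded to a two-connected carbon (a nitrile).
(A) has a nitro group (-[N+](=O)[O-]) but there is no C#N triple bond.
(B) contains a nitrile (-C#N), which satisfies every atom and bond constraint.
(C) has a primary amide (-C(=O)NH2) but the nitrogen is NX3, not NX1.
So the answer is (B).

B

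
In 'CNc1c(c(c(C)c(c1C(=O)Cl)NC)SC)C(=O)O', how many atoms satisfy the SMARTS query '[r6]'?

6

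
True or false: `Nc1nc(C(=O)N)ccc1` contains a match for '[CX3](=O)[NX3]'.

True

The pattern [CX3](=O)[NX3] describes a carbonyl carbon bonded to a trivalent nitrogen — an amide.
The molecule carries a primary amide (-C(=O)NH2), whose atoms satisfy every constraint of the query, so the pattern matches.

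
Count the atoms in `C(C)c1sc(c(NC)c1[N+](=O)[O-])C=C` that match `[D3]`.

5

The query [D3] means: atom with exactly three heavy-atom neighbours.
Check the 14 heavy atoms by environment: 1× s (aromatic, D2) → no; 4× c (aromatic, D3) → match; 2× C (D2) → no; 3× C (D1) → no; 1× N (charge +1, D3) → match; 1× O (charge -1, D1) → no; 1× O (D1) → no; 1× N (D2) → no.
Summing the matching environments: 4 + 1 = 5 matching atoms.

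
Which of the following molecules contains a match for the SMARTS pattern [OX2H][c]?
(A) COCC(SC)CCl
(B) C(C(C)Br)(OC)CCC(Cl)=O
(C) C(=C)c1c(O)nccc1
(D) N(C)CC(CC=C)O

C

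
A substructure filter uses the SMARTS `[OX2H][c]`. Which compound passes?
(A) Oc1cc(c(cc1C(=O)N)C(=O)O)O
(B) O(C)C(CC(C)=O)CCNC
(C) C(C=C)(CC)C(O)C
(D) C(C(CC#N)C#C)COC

A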